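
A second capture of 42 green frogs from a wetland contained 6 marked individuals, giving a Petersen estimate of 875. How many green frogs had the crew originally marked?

M = 125

From N = M·C/R: M = N·R / C = 875·6 / 42 = 5250 / 42 = 125.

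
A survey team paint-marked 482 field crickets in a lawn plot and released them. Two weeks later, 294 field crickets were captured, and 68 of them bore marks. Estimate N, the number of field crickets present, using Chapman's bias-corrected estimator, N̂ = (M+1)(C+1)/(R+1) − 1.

N̂ = (482+1)(294+1)/(68+1) − 1 = 483·295/69 − 1
= 142485/69 − 1 = 2065 − 1 = 2064

N = 2064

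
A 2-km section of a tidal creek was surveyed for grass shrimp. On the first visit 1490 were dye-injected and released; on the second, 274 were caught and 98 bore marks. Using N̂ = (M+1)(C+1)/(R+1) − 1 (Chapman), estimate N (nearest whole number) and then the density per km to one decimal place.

N̂ = 1491·275/99 − 1 = 410025/99 − 1 ≈ 4140.7 → 4141
Density = N̂ / area = 4141 / 2 ≈ 2070.50 → 2070.5 per km

density ≈ 2070.5 grass shrimp per km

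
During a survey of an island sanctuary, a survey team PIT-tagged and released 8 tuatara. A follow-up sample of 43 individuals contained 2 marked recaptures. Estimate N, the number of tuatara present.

N = 172

N = (8 × 43) / 2 = 344 / 2 = 172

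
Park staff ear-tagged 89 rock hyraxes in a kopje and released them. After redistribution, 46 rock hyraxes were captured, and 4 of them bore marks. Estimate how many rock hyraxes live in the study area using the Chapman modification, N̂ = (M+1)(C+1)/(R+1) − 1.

N = 845

N̂ = (89+1)(46+1)/(4+1) − 1 = 90·47/5 − 1
= 4230/5 − 1 = 846 − 1 = 845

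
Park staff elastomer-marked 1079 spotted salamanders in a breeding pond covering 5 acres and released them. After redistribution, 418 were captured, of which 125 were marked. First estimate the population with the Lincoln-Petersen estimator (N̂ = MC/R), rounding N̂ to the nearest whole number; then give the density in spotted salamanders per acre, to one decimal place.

density ≈ 721.6 spotted salamanders per acre

N̂ = 1079·418/125 = 451022/125 ≈ 3608.2 → 3608
Density = N̂ / area = 3608 / 5 ≈ 721.60 → 721.6 per acre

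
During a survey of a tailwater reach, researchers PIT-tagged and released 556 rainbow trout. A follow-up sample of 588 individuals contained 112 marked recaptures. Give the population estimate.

If marked individuals mix randomly, R/C ≈ M/N, giving N ≈ M·C/R.
N = (556 × 588) / 112 = 326928 / 112 = 2919

N = 2919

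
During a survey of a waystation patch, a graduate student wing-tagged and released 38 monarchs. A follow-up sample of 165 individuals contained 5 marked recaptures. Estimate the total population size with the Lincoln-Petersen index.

N = 1254

N = (38 × 165) / 5 = 6270 / 5 = 1254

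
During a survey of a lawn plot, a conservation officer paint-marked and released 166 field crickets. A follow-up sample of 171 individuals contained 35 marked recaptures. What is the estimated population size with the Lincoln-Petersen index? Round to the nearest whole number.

N ≈ 811

N = (166 × 171) / 35 = 28386 / 35 ≈ 811.0 → 811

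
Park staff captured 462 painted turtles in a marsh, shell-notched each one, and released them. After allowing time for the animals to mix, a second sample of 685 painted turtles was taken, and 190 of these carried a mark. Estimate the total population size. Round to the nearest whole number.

N ≈ 1666

N = (462 × 685) / 190 = 316470 / 190 ≈ 1665.6 → 1666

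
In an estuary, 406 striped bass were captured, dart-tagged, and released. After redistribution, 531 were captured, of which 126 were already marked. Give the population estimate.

N = 1711

Lincoln-Petersen assumes M/N = R/C, so N = M·C / R.
N = (406 × 531) / 126 = 215586 / 126 = 1711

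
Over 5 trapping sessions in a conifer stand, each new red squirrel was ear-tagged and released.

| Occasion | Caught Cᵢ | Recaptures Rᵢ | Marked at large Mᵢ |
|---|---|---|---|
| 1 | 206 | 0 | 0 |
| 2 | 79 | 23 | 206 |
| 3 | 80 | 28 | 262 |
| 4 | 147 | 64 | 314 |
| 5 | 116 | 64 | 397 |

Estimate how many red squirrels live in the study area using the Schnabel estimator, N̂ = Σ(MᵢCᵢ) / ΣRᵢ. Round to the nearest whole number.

N ≈ 723

Σ MᵢCᵢ = 0·206 + 206·79 + 262·80 + 314·147 + 397·116 = 0 + 16274 + 20960 + 46158 + 46052 = 129444
Σ Rᵢ = 0 + 23 + 28 + 64 + 64 = 179
N̂ = 129444 / 179 ≈ 723.2 → 723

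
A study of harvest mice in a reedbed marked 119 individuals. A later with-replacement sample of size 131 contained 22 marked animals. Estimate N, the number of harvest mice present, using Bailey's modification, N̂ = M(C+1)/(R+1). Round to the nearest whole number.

N̂ = 119·(131+1)/(22+1) = 119·132/23 = 15708/23 ≈ 683.0 → 683

N ≈ 683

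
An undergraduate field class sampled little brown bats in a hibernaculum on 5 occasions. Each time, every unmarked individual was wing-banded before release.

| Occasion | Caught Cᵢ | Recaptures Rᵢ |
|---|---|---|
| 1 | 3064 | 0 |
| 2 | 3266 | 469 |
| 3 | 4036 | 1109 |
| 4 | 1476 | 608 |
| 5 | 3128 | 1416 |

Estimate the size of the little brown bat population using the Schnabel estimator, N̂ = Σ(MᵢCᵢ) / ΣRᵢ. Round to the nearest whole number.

N ≈ 21,332

Marked at large before each occasion: Mᵢ = Σⱼ<ᵢ (Cⱼ − Rⱼ) → M1=0, M2=3064, M3=5861, M4=8788, M5=9656
Σ MᵢCᵢ = 0·3064 + 3064·3266 + 5861·4036 + 8788·1476 + 9656·3128 = 0 + 10007024 + 23654996 + 12971088 + 30203968 = 76837076
Σ Rᵢ = 0 + 469 + 1109 + 608 + 1416 = 3602
N̂ = 76837076 / 3602 ≈ 21331.8 → 21332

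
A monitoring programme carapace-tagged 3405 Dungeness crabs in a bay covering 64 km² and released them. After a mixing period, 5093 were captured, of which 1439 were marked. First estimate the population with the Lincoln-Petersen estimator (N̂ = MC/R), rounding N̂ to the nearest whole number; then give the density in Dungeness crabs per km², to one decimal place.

N̂ = 3405·5093/1439 = 17341665/1439 ≈ 12051.2 → 12051
Density = N̂ / area = 12051 / 64 ≈ 188.30 → 188.3 per km²

density ≈ 188.3 Dungeness crabs per km²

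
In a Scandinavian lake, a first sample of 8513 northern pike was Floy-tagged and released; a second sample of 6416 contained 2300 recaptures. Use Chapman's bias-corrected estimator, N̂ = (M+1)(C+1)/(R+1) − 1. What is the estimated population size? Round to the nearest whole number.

N̂ = (8513+1)(6416+1)/(2300+1) − 1 = 8514·6417/2301 − 1
= 54634338/2301 − 1 ≈ 23743.7 − 1 ≈ 23742.7 → 23743

N ≈ 23,743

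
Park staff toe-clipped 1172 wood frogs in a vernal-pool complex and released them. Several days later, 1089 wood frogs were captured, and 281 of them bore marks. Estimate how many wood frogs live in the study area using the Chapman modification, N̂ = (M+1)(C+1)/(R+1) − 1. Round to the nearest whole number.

N ≈ 4533

N̂ = (1172+1)(1089+1)/(281+1) − 1 = 1173·1090/282 − 1
= 1278570/282 − 1 ≈ 4533.9 − 1 ≈ 4532.9 → 4533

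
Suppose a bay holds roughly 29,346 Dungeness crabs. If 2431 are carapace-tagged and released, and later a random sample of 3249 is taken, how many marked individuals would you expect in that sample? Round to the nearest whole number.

expected recaptures ≈ 269

Expected recaptures E[R] = M·C / N.
E[R] = 2431 × 3249 / 29346 = 7898319 / 29346 ≈ 269.1 → 269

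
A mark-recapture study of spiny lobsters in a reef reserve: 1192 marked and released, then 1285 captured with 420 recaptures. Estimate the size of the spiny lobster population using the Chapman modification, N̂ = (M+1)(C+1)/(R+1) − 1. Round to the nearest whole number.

N̂ = (1192+1)(1285+1)/(420+1) − 1 = 1193·1286/421 − 1
= 1534198/421 − 1 ≈ 3644.2 − 1 ≈ 3643.2 → 3643

N ≈ 3643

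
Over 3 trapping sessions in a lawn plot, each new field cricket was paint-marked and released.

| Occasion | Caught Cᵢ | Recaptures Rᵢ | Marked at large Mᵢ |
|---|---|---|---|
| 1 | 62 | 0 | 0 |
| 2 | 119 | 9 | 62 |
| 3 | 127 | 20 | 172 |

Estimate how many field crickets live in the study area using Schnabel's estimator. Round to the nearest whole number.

Σ MᵢCᵢ = 0·62 + 62·119 + 172·127 = 0 + 7378 + 21844 = 29222
Σ Rᵢ = 0 + 9 + 20 = 29
N̂ = 29222 / 29 ≈ 1007.7 → 1008

N ≈ 1008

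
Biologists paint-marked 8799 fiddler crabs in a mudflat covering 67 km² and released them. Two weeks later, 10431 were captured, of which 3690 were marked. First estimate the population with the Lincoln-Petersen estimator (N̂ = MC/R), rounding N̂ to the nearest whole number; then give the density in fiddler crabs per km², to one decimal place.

density ≈ 371.2 fiddler crabs per km²

N̂ = 8799·10431/3690 = 91782369/3690 ≈ 24873.3 → 24873
Density = N̂ / area = 24873 / 67 ≈ 371.24 → 371.2 per km²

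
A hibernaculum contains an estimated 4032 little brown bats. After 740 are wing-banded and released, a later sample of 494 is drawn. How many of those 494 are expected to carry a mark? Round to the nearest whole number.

expected recaptures ≈ 91

Expected recaptures E[R] = M·C / N.
E[R] = 740 × 494 / 4032 = 365560 / 4032 ≈ 90.7 → 91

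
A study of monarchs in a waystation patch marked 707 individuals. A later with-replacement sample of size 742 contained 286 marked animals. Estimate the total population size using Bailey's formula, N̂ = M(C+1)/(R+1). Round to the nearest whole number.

N̂ = 707·(742+1)/(286+1) = 707·743/287 = 525301/287 ≈ 1830.3 → 1830

N ≈ 1830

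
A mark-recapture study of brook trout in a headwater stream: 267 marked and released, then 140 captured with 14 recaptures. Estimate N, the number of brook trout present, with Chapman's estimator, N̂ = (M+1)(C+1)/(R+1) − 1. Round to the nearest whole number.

N ≈ 2518

N̂ = (267+1)(140+1)/(14+1) − 1 = 268·141/15 − 1
= 37788/15 − 1 ≈ 2519.2 − 1 ≈ 2518.2 → 2518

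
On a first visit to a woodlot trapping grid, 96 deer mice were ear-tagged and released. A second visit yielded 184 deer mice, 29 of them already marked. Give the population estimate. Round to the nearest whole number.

N ≈ 609

N = (96 × 184) / 29 = 17664 / 29 ≈ 609.1 → 609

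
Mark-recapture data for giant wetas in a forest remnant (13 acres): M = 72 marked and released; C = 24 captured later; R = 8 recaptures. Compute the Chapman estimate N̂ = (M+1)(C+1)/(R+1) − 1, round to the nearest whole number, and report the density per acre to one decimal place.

N̂ = 73·25/9 − 1 = 1825/9 − 1 ≈ 201.8 → 202
Density = N̂ / area = 202 / 13 ≈ 15.54 → 15.5 per acre

density ≈ 15.5 giant wetas per acre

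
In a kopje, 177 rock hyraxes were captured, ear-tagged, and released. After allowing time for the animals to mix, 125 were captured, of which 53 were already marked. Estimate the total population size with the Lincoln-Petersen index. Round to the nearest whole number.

N = (177 × 125) / 53 = 22125 / 53 ≈ 417.45 → 417

N ≈ 417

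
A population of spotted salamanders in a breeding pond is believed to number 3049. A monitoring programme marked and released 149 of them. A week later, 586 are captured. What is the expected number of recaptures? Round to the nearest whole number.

expected recaptures ≈ 29

Expected recaptures E[R] = M·C / N.
E[R] = 149 × 586 / 3049 = 87314 / 3049 ≈ 28.6 → 29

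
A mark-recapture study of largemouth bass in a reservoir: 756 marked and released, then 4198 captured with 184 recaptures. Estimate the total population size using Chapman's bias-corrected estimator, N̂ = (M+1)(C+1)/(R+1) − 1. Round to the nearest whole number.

N ≈ 17,181

N̂ = (756+1)(4198+1)/(184+1) − 1 = 757·4199/185 − 1
= 3178643/185 − 1 ≈ 17181.9 − 1 ≈ 17180.9 → 17181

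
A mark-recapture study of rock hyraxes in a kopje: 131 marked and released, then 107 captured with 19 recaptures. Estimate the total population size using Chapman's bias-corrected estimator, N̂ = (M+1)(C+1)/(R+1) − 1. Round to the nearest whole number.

N ≈ 712

N̂ = (131+1)(107+1)/(19+1) − 1 = 132·108/20 − 1
= 14256/20 − 1 ≈ 712.8 − 1 ≈ 711.8 → 712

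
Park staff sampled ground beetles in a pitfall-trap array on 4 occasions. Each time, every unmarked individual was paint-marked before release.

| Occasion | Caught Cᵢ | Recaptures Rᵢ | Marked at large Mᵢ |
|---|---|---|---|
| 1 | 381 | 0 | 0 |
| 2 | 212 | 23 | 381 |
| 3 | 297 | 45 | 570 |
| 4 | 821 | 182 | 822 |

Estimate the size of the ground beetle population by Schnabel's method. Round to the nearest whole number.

Σ MᵢCᵢ = 0·381 + 381·212 + 570·297 + 822·821 = 0 + 80772 + 169290 + 674862 = 924924
Σ Rᵢ = 0 + 23 + 45 + 182 = 250
N̂ = 924924 / 250 ≈ 3699.7 → 3700

N ≈ 3700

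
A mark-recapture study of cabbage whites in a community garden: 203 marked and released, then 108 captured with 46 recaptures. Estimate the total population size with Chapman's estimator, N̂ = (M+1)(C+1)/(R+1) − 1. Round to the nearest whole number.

N̂ = (203+1)(108+1)/(46+1) − 1 = 204·109/47 − 1
= 22236/47 − 1 ≈ 473.1 − 1 ≈ 472.1 → 472

N ≈ 472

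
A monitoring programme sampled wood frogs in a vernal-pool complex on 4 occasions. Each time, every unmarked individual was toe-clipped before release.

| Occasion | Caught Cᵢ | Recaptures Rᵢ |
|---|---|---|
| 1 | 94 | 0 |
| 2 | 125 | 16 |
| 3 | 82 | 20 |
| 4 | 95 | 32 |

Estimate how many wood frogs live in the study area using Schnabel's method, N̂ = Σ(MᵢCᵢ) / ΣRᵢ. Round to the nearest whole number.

N ≈ 788

Marked at large before each occasion: Mᵢ = Σⱼ<ᵢ (Cⱼ − Rⱼ) → M1=0, M2=94, M3=203, M4=265
Σ MᵢCᵢ = 0·94 + 94·125 + 203·82 + 265·95 = 0 + 11750 + 16646 + 25175 = 53571
Σ Rᵢ = 0 + 16 + 20 + 32 = 68
N̂ = 53571 / 68 ≈ 787.8 → 788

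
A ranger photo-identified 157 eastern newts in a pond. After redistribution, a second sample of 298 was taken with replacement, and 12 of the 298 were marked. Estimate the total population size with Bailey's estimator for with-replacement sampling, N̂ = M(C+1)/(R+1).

N = 3611

N̂ = 157·(298+1)/(12+1) = 157·299/13 = 46943/13 = 3611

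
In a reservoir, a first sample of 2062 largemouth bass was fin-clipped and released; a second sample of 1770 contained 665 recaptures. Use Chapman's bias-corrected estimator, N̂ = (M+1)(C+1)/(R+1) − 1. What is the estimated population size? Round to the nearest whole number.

N̂ = (2062+1)(1770+1)/(665+1) − 1 = 2063·1771/666 − 1
= 3653573/666 − 1 ≈ 5485.8 − 1 ≈ 5484.8 → 5485

N ≈ 5485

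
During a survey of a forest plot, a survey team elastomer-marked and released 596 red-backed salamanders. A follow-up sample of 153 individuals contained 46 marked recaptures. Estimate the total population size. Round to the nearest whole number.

N ≈ 1982

N = (596 × 153) / 46 = 91188 / 46 ≈ 1982.3 → 1982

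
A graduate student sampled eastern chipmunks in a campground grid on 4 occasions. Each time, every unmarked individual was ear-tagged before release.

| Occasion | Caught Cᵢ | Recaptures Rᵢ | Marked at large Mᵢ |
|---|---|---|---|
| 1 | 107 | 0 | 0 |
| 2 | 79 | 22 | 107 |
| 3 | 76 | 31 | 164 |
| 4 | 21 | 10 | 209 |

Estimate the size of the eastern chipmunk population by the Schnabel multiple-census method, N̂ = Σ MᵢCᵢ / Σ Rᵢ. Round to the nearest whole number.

N ≈ 402

Σ MᵢCᵢ = 0·107 + 107·79 + 164·76 + 209·21 = 0 + 8453 + 12464 + 4389 = 25306
Σ Rᵢ = 0 + 22 + 31 + 10 = 63
N̂ = 25306 / 63 ≈ 401.7 → 402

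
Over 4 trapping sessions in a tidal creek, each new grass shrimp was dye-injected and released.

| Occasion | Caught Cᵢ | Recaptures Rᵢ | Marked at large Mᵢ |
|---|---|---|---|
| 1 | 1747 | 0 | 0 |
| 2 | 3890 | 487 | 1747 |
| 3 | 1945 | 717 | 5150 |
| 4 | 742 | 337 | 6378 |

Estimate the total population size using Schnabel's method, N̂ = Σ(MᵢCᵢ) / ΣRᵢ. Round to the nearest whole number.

Σ MᵢCᵢ = 0·1747 + 1747·3890 + 5150·1945 + 6378·742 = 0 + 6795830 + 10016750 + 4732476 = 21545056
Σ Rᵢ = 0 + 487 + 717 + 337 = 1541
N̂ = 21545056 / 1541 ≈ 13981.2 → 13981

N ≈ 13,981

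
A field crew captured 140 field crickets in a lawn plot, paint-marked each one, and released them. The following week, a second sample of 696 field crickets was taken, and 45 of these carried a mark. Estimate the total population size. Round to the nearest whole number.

N ≈ 2165

N = (140 × 696) / 45 = 97440 / 45 ≈ 2165.3 → 2165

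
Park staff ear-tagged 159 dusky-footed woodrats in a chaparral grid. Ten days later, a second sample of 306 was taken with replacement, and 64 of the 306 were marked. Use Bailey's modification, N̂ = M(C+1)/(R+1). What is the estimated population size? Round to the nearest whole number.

N ≈ 751

N̂ = 159·(306+1)/(64+1) = 159·307/65 = 48813/65 ≈ 751.0 → 751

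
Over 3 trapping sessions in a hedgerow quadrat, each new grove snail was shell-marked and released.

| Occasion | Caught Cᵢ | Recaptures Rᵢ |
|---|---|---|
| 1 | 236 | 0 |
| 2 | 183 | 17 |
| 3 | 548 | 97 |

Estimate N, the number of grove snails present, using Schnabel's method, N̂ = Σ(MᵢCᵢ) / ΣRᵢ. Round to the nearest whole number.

N ≈ 2311

Marked at large before each occasion: Mᵢ = Σⱼ<ᵢ (Cⱼ − Rⱼ) → M1=0, M2=236, M3=402
Σ MᵢCᵢ = 0·236 + 236·183 + 402·548 = 0 + 43188 + 220296 = 263484
Σ Rᵢ = 0 + 17 + 97 = 114
N̂ = 263484 / 114 ≈ 2311.3 → 2311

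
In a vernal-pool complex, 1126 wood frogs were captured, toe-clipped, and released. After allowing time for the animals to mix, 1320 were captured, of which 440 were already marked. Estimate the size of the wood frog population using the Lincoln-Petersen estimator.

N = 3378

If marked individuals mix randomly, R/C ≈ M/N, giving N ≈ M·C/R.
N = (1126 × 1320) / 440 = 1486320 / 440 = 3378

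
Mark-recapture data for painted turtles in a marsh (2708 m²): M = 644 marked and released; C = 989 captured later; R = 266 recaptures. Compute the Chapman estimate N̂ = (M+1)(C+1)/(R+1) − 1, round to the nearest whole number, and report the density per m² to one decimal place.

density ≈ 0.9 painted turtles per m²

N̂ = 645·990/267 − 1 = 638550/267 − 1 ≈ 2390.6 → 2391
Density = N̂ / area = 2391 / 2708 ≈ 0.88 → 0.9 per m²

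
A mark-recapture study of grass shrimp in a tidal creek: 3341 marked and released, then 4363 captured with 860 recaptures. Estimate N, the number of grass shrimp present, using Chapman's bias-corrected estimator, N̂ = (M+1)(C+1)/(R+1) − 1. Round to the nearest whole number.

N ≈ 16,938

N̂ = (3341+1)(4363+1)/(860+1) − 1 = 3342·4364/861 − 1
= 14584488/861 − 1 ≈ 16939.0 − 1 ≈ 16938.0 → 16938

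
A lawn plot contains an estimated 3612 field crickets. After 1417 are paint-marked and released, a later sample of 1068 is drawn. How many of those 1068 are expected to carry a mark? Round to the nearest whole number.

expected recaptures ≈ 419

The marked fraction of the population is 1417/3612, so in a sample of 1068 expect C·(M/N) marked.
E[R] = 1417 × 1068 / 3612 = 1513356 / 3612 ≈ 419.0 → 419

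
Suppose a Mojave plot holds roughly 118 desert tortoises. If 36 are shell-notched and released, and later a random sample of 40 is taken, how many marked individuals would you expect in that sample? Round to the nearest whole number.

Expected recaptures E[R] = M·C / N.
E[R] = 36 × 40 / 118 = 1440 / 118 ≈ 12.2 → 12

expected recaptures ≈ 12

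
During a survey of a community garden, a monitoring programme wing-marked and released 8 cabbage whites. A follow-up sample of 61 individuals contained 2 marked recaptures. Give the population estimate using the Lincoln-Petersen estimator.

N = 244

If marked individuals mix randomly, R/C ≈ M/N, giving N ≈ M·C/R.
N = (8 × 61) / 2 = 488 / 2 = 244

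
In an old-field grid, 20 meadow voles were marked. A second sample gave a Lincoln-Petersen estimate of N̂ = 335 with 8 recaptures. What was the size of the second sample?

From N = M·C/R: C = N·R / M = 335·8 / 20 = 2680 / 20 = 134.

C = 134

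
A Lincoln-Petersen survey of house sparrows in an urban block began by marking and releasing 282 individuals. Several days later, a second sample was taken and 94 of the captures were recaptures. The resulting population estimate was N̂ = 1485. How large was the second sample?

C = 495

From N = M·C/R: C = N·R / M = 1485·94 / 282 = 139590 / 282 = 495.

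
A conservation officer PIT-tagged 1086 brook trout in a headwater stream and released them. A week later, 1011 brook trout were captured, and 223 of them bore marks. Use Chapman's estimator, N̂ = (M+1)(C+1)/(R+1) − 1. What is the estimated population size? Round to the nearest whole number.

N ≈ 4910

N̂ = (1086+1)(1011+1)/(223+1) − 1 = 1087·1012/224 − 1
= 1100044/224 − 1 ≈ 4910.9 − 1 ≈ 4909.9 → 4910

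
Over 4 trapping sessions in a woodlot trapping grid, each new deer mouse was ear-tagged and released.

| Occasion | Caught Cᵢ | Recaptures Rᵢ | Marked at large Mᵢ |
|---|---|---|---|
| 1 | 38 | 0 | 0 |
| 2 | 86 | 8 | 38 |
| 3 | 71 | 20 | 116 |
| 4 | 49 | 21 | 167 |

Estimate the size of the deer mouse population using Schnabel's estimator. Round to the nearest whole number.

Σ MᵢCᵢ = 0·38 + 38·86 + 116·71 + 167·49 = 0 + 3268 + 8236 + 8183 = 19687
Σ Rᵢ = 0 + 8 + 20 + 21 = 49
N̂ = 19687 / 49 ≈ 401.8 → 402

N ≈ 402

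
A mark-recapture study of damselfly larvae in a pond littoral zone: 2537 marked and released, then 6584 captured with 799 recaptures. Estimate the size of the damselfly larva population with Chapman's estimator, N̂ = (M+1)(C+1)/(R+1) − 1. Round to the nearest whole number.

N̂ = (2537+1)(6584+1)/(799+1) − 1 = 2538·6585/800 − 1
= 16712730/800 − 1 ≈ 20890.9 − 1 ≈ 20889.9 → 20890

N ≈ 20,890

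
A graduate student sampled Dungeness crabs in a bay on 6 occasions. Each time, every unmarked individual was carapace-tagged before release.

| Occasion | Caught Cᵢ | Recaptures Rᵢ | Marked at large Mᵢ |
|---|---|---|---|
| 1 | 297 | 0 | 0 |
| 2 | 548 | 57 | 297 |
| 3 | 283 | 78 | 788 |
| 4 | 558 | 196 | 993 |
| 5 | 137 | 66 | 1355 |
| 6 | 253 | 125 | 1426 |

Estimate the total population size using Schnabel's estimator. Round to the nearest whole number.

N ≈ 2847

Σ MᵢCᵢ = 0·297 + 297·548 + 788·283 + 993·558 + 1355·137 + 1426·253 = 0 + 162756 + 223004 + 554094 + 185635 + 360778 = 1486267
Σ Rᵢ = 0 + 57 + 78 + 196 + 66 + 125 = 522
N̂ = 1486267 / 522 ≈ 2847.3 → 2847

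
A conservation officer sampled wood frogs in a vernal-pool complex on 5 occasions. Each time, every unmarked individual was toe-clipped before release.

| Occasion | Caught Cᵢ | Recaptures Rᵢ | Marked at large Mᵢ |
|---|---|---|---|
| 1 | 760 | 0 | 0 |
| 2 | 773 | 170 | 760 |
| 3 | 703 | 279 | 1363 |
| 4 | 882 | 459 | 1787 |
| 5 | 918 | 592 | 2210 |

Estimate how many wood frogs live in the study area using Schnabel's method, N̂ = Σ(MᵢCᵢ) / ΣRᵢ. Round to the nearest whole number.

Σ MᵢCᵢ = 0·760 + 760·773 + 1363·703 + 1787·882 + 2210·918 = 0 + 587480 + 958189 + 1576134 + 2028780 = 5150583
Σ Rᵢ = 0 + 170 + 279 + 459 + 592 = 1500
N̂ = 5150583 / 1500 ≈ 3433.7 → 3434

N ≈ 3434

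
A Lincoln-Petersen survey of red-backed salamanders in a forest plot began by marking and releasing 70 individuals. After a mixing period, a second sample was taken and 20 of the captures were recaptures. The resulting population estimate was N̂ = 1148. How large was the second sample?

From N = M·C/R: C = N·R / M = 1148·20 / 70 = 22960 / 70 = 328.

C = 328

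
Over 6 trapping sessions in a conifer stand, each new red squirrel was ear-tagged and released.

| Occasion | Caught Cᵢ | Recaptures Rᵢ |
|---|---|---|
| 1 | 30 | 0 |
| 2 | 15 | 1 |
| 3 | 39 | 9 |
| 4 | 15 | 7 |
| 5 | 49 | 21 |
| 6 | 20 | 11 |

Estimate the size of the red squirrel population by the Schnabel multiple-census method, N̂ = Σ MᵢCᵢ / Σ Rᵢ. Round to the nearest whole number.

N ≈ 194

Marked at large before each occasion: Mᵢ = Σⱼ<ᵢ (Cⱼ − Rⱼ) → M1=0, M2=30, M3=44, M4=74, M5=82, M6=110
Σ MᵢCᵢ = 0·30 + 30·15 + 44·39 + 74·15 + 82·49 + 110·20 = 0 + 450 + 1716 + 1110 + 4018 + 2200 = 9494
Σ Rᵢ = 0 + 1 + 9 + 7 + 21 + 11 = 49
N̂ = 9494 / 49 ≈ 193.8 → 194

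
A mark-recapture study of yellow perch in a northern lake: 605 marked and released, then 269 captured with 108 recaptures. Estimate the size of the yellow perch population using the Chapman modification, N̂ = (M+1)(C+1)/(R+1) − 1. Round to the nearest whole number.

N ≈ 1500

N̂ = (605+1)(269+1)/(108+1) − 1 = 606·270/109 − 1
= 163620/109 − 1 ≈ 1501.1 − 1 ≈ 1500.1 → 1500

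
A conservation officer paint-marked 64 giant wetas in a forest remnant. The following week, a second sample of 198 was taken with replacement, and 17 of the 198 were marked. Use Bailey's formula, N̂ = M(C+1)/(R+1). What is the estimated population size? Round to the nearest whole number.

N̂ = 64·(198+1)/(17+1) = 64·199/18 = 12736/18 ≈ 707.6 → 708

N ≈ 708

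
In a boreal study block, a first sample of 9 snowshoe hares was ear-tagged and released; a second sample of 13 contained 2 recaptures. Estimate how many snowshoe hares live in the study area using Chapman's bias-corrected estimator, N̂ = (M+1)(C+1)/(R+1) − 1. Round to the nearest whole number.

N̂ = (9+1)(13+1)/(2+1) − 1 = 10·14/3 − 1
= 140/3 − 1 ≈ 46.7 − 1 ≈ 45.7 → 46

N ≈ 46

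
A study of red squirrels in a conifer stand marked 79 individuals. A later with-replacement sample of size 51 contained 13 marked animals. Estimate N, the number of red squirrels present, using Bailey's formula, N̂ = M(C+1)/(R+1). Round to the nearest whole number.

N ≈ 293

N̂ = 79·(51+1)/(13+1) = 79·52/14 = 4108/14 ≈ 293.4 → 293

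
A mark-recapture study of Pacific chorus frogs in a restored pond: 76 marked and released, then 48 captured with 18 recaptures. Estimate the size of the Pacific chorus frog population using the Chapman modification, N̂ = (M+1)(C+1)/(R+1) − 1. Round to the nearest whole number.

N̂ = (76+1)(48+1)/(18+1) − 1 = 77·49/19 − 1
= 3773/19 − 1 ≈ 198.6 − 1 ≈ 197.6 → 198

N ≈ 198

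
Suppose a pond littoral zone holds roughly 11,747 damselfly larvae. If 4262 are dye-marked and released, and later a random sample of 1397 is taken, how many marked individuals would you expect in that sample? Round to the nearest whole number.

expected recaptures ≈ 507

The marked fraction of the population is 4262/11747, so in a sample of 1397 expect C·(M/N) marked.
E[R] = 4262 × 1397 / 11747 = 5954014 / 11747 ≈ 506.9 → 507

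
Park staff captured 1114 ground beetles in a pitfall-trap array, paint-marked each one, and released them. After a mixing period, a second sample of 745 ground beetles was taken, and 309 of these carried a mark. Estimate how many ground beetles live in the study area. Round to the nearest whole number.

N = (1114 × 745) / 309 = 829930 / 309 ≈ 2685.9 → 2686

N ≈ 2686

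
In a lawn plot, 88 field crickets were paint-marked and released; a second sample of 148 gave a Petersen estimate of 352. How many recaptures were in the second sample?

R = 37

From N = M·C/R: R = M·C / N = 88·148 / 352 = 13024 / 352 = 37.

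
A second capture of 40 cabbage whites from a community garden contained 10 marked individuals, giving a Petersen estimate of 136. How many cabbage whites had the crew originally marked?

From N = M·C/R: M = N·R / C = 136·10 / 40 = 1360 / 40 = 34.

M = 34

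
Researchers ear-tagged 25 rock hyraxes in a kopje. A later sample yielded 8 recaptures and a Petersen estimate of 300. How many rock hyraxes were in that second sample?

From N = M·C/R: C = N·R / M = 300·8 / 25 = 2400 / 25 = 96.

C = 96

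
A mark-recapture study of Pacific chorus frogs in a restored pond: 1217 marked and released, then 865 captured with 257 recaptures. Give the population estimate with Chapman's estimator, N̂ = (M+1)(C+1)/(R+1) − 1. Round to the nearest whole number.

N̂ = (1217+1)(865+1)/(257+1) − 1 = 1218·866/258 − 1
= 1054788/258 − 1 ≈ 4088.3 − 1 ≈ 4087.3 → 4087

N ≈ 4087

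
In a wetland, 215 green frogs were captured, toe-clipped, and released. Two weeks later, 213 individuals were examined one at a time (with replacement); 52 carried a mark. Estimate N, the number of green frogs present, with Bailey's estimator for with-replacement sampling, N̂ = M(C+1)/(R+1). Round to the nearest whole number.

N ≈ 868

N̂ = 215·(213+1)/(52+1) = 215·214/53 = 46010/53 ≈ 868.1 → 868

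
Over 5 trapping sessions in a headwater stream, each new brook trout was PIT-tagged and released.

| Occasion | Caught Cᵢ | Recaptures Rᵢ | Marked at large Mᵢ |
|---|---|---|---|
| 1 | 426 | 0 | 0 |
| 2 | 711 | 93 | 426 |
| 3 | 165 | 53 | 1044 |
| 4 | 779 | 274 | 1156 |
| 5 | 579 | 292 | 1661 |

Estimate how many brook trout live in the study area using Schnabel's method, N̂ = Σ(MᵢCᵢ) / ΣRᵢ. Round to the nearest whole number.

Σ MᵢCᵢ = 0·426 + 426·711 + 1044·165 + 1156·779 + 1661·579 = 0 + 302886 + 172260 + 900524 + 961719 = 2337389
Σ Rᵢ = 0 + 93 + 53 + 274 + 292 = 712
N̂ = 2337389 / 712 ≈ 3282.8 → 3283

N ≈ 3283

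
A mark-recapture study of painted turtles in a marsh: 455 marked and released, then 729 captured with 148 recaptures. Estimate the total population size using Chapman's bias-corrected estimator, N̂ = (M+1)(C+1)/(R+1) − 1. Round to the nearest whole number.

N ≈ 2233

N̂ = (455+1)(729+1)/(148+1) − 1 = 456·730/149 − 1
= 332880/149 − 1 ≈ 2234.1 − 1 ≈ 2233.1 → 2233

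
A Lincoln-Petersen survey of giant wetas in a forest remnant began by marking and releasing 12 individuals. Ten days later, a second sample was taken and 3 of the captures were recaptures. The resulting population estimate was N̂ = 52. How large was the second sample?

C = 13

From N = M·C/R: C = N·R / M = 52·3 / 12 = 156 / 12 = 13.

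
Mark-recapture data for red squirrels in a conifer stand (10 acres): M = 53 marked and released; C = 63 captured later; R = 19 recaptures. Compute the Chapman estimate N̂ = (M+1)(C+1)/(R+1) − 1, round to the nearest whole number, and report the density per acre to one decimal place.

density ≈ 17.2 red squirrels per acre

N̂ = 54·64/20 − 1 = 3456/20 − 1 ≈ 171.8 → 172
Density = N̂ / area = 172 / 10 ≈ 17.20 → 17.2 per acre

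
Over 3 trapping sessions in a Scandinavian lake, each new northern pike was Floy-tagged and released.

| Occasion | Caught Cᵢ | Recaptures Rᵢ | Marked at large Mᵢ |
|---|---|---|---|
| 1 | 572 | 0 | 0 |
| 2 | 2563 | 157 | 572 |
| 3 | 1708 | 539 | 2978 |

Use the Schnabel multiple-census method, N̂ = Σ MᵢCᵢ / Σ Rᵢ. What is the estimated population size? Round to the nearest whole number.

Σ MᵢCᵢ = 0·572 + 572·2563 + 2978·1708 = 0 + 1466036 + 5086424 = 6552460
Σ Rᵢ = 0 + 157 + 539 = 696
N̂ = 6552460 / 696 ≈ 9414.45 → 9414

N ≈ 9414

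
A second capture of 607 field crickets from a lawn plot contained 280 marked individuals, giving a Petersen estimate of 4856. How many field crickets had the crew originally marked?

M = 2240

From N = M·C/R: M = N·R / C = 4856·280 / 607 = 1359680 / 607 = 2240.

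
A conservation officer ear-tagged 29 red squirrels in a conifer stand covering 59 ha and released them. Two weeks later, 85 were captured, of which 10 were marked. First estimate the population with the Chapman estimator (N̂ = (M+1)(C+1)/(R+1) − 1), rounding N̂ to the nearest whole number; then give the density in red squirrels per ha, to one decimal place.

N̂ = 30·86/11 − 1 = 2580/11 − 1 ≈ 233.5 → 234
Density = N̂ / area = 234 / 59 ≈ 3.97 → 4.0 per ha

density ≈ 4.0 red squirrels per ha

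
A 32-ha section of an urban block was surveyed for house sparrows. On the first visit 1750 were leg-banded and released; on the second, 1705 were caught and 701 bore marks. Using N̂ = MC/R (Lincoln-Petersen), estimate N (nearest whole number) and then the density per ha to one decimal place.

N̂ = 1750·1705/701 = 2983750/701 ≈ 4256.4 → 4256
Density = N̂ / area = 4256 / 32 = 133.0 per ha

density ≈ 133.0 house sparrows per ha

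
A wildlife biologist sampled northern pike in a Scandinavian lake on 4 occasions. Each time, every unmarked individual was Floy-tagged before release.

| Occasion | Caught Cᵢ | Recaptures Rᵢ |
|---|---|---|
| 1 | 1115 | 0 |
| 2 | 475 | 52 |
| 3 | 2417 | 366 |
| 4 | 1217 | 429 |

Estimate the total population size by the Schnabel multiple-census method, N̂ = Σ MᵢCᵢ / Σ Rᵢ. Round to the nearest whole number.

Marked at large before each occasion: Mᵢ = Σⱼ<ᵢ (Cⱼ − Rⱼ) → M1=0, M2=1115, M3=1538, M4=3589
Σ MᵢCᵢ = 0·1115 + 1115·475 + 1538·2417 + 3589·1217 = 0 + 529625 + 3717346 + 4367813 = 8614784
Σ Rᵢ = 0 + 52 + 366 + 429 = 847
N̂ = 8614784 / 847 ≈ 10170.9 → 10171

N ≈ 10,171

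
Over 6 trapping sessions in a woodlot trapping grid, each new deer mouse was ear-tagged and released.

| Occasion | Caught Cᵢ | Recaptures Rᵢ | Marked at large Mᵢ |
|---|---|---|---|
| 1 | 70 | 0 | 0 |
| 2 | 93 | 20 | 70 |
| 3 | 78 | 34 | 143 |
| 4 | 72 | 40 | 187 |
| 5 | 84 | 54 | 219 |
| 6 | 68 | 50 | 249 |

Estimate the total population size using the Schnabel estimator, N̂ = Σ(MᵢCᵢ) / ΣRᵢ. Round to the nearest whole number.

N ≈ 336

Σ MᵢCᵢ = 0·70 + 70·93 + 143·78 + 187·72 + 219·84 + 249·68 = 0 + 6510 + 11154 + 13464 + 18396 + 16932 = 66456
Σ Rᵢ = 0 + 20 + 34 + 40 + 54 + 50 = 198
N̂ = 66456 / 198 ≈ 335.6 → 336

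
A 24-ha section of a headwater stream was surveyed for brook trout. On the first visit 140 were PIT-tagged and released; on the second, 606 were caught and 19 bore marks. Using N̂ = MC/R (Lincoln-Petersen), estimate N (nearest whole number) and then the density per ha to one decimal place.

N̂ = 140·606/19 = 84840/19 ≈ 4465.3 → 4465
Density = N̂ / area = 4465 / 24 ≈ 186.04 → 186.0 per ha

density ≈ 186.0 brook trout per ha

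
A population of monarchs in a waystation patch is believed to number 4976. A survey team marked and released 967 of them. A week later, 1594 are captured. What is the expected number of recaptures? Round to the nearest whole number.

expected recaptures ≈ 310

The marked fraction of the population is 967/4976, so in a sample of 1594 expect C·(M/N) marked.
E[R] = 967 × 1594 / 4976 = 1541398 / 4976 ≈ 309.8 → 310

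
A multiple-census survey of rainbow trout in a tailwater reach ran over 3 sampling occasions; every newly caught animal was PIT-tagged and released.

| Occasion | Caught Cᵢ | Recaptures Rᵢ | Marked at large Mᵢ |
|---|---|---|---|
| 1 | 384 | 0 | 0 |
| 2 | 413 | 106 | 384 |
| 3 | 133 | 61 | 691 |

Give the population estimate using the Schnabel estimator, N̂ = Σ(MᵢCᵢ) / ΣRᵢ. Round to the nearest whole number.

Σ MᵢCᵢ = 0·384 + 384·413 + 691·133 = 0 + 158592 + 91903 = 250495
Σ Rᵢ = 0 + 106 + 61 = 167
N̂ = 250495 / 167 ≈ 1500.0 → 1500

N ≈ 1500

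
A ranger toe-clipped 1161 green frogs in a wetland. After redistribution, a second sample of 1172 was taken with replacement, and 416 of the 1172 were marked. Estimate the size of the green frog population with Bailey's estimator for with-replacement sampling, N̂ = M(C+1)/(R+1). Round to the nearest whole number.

N ≈ 3266

N̂ = 1161·(1172+1)/(416+1) = 1161·1173/417 = 1361853/417 ≈ 3265.8 → 3266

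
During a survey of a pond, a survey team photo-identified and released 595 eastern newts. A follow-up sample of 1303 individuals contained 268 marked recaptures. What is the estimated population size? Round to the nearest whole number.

N ≈ 2893

If marked individuals mix randomly, R/C ≈ M/N, giving N ≈ M·C/R.
N = (595 × 1303) / 268 = 775285 / 268 ≈ 2892.9 → 2893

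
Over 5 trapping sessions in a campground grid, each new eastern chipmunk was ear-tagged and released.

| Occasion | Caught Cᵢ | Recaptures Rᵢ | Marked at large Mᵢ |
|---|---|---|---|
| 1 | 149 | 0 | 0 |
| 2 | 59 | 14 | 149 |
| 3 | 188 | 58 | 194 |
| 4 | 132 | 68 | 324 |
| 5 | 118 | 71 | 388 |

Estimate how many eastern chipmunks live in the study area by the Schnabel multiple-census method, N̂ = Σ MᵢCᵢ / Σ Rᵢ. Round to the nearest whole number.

N ≈ 634

Σ MᵢCᵢ = 0·149 + 149·59 + 194·188 + 324·132 + 388·118 = 0 + 8791 + 36472 + 42768 + 45784 = 133815
Σ Rᵢ = 0 + 14 + 58 + 68 + 71 = 211
N̂ = 133815 / 211 ≈ 634.2 → 634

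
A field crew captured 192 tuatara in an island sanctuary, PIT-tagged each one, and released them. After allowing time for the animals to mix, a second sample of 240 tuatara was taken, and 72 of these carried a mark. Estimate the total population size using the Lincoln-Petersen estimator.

N = (192 × 240) / 72 = 46080 / 72 = 640

N = 640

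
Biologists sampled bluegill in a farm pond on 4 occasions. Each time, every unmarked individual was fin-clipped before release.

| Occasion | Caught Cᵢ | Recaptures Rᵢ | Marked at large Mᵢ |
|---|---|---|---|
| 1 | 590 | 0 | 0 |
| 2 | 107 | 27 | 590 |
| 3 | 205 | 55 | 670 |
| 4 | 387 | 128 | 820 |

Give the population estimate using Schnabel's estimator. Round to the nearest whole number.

N ≈ 2466

Σ MᵢCᵢ = 0·590 + 590·107 + 670·205 + 820·387 = 0 + 63130 + 137350 + 317340 = 517820
Σ Rᵢ = 0 + 27 + 55 + 128 = 210
N̂ = 517820 / 210 ≈ 2465.8 → 2466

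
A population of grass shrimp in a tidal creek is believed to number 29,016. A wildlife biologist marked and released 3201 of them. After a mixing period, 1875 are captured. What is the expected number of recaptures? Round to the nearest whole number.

Expected recaptures E[R] = M·C / N.
E[R] = 3201 × 1875 / 29016 = 6001875 / 29016 ≈ 206.8 → 207

expected recaptures ≈ 207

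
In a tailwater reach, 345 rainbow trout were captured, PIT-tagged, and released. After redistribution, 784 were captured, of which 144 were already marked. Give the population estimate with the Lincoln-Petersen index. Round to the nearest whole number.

N ≈ 1878

If marked individuals mix randomly, R/C ≈ M/N, giving N ≈ M·C/R.
N = (345 × 784) / 144 = 270480 / 144 ≈ 1878.3 → 1878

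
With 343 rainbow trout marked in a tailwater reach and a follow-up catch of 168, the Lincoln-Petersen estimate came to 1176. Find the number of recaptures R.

R = 49

From N = M·C/R: R = M·C / N = 343·168 / 1176 = 57624 / 1176 = 49.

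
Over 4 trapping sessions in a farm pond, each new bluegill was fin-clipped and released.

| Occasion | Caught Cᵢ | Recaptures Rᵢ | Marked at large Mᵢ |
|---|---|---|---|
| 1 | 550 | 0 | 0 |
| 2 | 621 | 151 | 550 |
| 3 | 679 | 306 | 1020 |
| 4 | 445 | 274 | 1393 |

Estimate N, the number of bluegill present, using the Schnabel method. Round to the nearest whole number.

Σ MᵢCᵢ = 0·550 + 550·621 + 1020·679 + 1393·445 = 0 + 341550 + 692580 + 619885 = 1654015
Σ Rᵢ = 0 + 151 + 306 + 274 = 731
N̂ = 1654015 / 731 ≈ 2262.7 → 2263

N ≈ 2263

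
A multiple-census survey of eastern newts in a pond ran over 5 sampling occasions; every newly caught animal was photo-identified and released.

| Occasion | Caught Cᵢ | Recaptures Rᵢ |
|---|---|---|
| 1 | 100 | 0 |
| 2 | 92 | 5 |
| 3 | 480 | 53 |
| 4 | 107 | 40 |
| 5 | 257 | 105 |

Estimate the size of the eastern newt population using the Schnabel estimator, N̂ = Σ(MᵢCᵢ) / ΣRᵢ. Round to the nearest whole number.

N ≈ 1673

Marked at large before each occasion: Mᵢ = Σⱼ<ᵢ (Cⱼ − Rⱼ) → M1=0, M2=100, M3=187, M4=614, M5=681
Σ MᵢCᵢ = 0·100 + 100·92 + 187·480 + 614·107 + 681·257 = 0 + 9200 + 89760 + 65698 + 175017 = 339675
Σ Rᵢ = 0 + 5 + 53 + 40 + 105 = 203
N̂ = 339675 / 203 ≈ 1673.3 → 1673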